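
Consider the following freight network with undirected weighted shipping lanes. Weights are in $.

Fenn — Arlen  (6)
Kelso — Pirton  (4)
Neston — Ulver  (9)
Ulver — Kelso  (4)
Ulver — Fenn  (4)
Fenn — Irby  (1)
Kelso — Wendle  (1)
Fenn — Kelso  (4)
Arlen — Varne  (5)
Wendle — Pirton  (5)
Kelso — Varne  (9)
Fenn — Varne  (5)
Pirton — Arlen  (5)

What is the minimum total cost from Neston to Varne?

Running Dijkstra from Neston:
Neston: 0
Ulver: 9  (via Neston)
Fenn: 13  (via Ulver)
Kelso: 13  (via Ulver)
Irby: 14  (via Fenn)
Wendle: 14  (via Kelso)
Pirton: 17  (via Kelso)
Varne: 18  (via Fenn)
Shortest route: Neston–Ulver–Fenn–Varne = $18.

$18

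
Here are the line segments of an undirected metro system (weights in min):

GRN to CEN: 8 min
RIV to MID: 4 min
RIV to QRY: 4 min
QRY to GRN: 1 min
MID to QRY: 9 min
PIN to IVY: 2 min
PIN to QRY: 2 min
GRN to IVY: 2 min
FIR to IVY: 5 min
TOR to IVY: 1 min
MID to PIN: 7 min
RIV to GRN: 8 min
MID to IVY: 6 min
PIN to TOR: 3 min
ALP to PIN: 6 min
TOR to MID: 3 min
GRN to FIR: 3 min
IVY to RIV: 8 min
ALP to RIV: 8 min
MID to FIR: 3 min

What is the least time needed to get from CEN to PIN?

11 min

Settle nodes by increasing distance from CEN:
CEN: 0
GRN: 8  (via CEN)
QRY: 9  (via GRN)
IVY: 10  (via GRN)
FIR: 11  (via GRN)
TOR: 11  (via IVY)
PIN: 11  (via QRY)
Shortest route: CEN → GRN → QRY → PIN = 11 min.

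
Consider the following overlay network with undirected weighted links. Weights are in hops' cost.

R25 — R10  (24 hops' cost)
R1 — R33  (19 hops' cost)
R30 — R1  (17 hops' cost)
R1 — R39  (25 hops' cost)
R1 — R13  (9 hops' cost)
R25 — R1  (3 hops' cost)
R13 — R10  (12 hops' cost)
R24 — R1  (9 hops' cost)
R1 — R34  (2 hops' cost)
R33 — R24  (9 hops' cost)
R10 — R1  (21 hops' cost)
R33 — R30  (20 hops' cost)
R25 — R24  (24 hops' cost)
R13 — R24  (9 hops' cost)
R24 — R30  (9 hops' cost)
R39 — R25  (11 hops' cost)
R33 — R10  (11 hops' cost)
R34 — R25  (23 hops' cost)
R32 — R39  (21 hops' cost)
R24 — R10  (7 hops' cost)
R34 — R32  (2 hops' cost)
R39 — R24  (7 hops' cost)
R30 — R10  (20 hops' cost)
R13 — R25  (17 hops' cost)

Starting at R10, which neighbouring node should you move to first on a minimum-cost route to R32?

R24

Candidate routes:
R10 → R13 → R1 → R34 → R32: 12+9+2+2 = 25
R10 → R24 → R1 → R34 → R32: 7+9+2+2 = 20
Cheapest is R10 → R24 → R1 → R34 → R32 at 20 hops' cost.
So from R10 the first move is to R24.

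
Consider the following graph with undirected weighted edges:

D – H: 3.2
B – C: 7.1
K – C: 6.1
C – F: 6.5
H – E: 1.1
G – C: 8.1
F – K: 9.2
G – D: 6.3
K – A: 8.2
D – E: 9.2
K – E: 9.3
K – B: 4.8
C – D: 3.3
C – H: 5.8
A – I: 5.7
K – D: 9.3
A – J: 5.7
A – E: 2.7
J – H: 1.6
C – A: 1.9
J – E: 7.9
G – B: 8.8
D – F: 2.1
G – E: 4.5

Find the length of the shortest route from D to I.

Enumerating some paths:
D - H - J - A - I: 3.2+1.6+5.7+5.7 = 16.2
D - F - C - A - I: 2.1+6.5+1.9+5.7 = 16.2
D - C - A - I: 3.3+1.9+5.7 = 10.9
D - H - E - A - I: 3.2+1.1+2.7+5.7 = 12.7
The minimum is 10.9 via D - C - A - I.

10.9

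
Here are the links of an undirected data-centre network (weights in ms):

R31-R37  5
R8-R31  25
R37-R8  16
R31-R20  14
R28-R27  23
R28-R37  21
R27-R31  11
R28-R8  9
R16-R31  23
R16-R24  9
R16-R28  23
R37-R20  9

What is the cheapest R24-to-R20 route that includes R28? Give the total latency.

Shortest R24→R28: R24–R16–R28 = 32
Best R28 to R20: R28–R37–R20 costing 30
Total via R28: 32 + 30 = 62 ms.

62 ms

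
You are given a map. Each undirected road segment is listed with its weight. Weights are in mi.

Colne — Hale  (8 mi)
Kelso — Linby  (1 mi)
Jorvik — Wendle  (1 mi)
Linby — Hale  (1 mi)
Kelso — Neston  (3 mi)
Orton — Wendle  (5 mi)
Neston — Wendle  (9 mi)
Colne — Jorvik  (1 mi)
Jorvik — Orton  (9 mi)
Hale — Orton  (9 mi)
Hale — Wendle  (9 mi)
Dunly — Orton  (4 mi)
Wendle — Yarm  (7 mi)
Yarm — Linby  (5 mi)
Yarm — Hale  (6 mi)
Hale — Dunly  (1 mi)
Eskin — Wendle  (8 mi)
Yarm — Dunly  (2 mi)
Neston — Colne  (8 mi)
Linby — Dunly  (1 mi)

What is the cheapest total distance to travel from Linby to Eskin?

18 mi

Enumerating some paths:
Linby–Hale–Dunly–Yarm–Wendle–Eskin: 1+1+2+7+8 = 19
Linby–Hale–Wendle–Eskin: 1+9+8 = 18
Cheapest is Linby–Hale–Wendle–Eskin at 18 mi.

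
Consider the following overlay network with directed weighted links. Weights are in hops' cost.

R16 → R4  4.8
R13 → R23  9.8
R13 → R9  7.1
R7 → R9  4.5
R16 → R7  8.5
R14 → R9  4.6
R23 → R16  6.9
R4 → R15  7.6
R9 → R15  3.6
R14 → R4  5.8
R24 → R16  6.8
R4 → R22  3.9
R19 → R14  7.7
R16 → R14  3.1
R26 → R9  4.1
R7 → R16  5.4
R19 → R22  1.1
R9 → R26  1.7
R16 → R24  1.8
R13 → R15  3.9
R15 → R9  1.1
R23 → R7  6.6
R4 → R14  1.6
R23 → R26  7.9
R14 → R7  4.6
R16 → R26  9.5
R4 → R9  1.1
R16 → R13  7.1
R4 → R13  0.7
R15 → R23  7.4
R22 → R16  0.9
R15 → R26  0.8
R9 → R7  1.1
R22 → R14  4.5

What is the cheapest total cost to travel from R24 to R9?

Candidate routes:
R24 - R16 - R4 - R9: 6.8+4.8+1.1 = 12.7
R24 - R16 - R14 - R9: 6.8+3.1+4.6 = 14.5
R24 - R16 - R14 - R4 - R9: 6.8+3.1+5.8+1.1 = 16.8
The minimum is 12.7 hops' cost via R24 - R16 - R4 - R9.

12.7 hops' cost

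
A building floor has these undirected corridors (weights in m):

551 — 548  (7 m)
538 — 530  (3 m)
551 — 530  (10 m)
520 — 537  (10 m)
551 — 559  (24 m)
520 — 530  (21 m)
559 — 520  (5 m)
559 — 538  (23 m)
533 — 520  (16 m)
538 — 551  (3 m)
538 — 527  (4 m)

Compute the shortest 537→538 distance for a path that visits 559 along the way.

Shortest 537→559: 537 → 520 → 559 = 15
Shortest 559→538: 559 → 538 = 23
Total via 559: 15 + 23 = 38 m.

38 m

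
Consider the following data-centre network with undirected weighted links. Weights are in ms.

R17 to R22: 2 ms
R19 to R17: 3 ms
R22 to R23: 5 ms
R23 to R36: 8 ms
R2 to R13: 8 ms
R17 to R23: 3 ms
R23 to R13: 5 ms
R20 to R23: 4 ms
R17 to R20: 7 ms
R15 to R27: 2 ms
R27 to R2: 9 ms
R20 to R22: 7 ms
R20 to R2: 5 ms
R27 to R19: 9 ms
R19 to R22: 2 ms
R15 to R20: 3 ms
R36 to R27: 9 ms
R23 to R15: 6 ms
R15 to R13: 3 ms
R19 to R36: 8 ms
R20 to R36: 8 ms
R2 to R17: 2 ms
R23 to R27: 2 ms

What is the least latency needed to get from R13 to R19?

11 ms

Settle nodes by increasing distance from R13:
R13: 0
R15: 3  (via R13)
R23: 5  (via R13)
R27: 5  (via R15)
R20: 6  (via R15)
R17: 8  (via R23)
R2: 8  (via R13)
R22: 10  (via R23)
R19: 11  (via R17)
Shortest route: R13 → R23 → R17 → R19 = 11 ms.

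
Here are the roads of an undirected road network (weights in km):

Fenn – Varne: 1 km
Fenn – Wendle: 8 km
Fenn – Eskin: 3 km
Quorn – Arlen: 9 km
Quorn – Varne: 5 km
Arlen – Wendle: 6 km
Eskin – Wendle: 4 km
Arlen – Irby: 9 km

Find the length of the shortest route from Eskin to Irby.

Shortest distances from Eskin:
Eskin: 0
Fenn: 3  (via Eskin)
Varne: 4  (via Fenn)
Wendle: 4  (via Eskin)
Quorn: 9  (via Varne)
Arlen: 10  (via Wendle)
Irby: 19  (via Arlen)
Shortest route: Eskin → Wendle → Arlen → Irby = 19 km.

19 km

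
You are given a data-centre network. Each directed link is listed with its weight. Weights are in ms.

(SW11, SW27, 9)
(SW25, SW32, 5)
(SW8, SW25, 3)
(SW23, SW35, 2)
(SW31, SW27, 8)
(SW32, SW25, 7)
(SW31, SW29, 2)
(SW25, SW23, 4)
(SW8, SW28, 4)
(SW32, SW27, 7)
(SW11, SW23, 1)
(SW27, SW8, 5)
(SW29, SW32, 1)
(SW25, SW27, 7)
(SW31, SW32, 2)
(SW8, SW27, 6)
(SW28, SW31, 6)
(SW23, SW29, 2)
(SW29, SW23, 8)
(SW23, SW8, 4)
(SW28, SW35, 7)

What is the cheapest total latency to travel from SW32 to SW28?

16 ms

Shortest distances from SW32:
SW32: 0
SW27: 7  (via SW32)
SW25: 7  (via SW32)
SW23: 11  (via SW25)
SW8: 12  (via SW27)
SW35: 13  (via SW23)
SW29: 13  (via SW23)
SW28: 16  (via SW8)
Shortest route: SW32 → SW27 → SW8 → SW28 = 16 ms.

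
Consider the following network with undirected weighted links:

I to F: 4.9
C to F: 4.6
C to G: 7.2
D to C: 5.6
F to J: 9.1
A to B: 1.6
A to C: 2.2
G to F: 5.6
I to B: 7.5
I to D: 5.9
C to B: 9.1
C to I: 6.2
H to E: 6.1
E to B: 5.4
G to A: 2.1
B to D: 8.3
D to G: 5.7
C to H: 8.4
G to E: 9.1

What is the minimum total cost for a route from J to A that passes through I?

22.4

Shortest J→I: J–F–I = 14
Best I to A: I–C–A costing 8.4
Total via I: 14 + 8.4 = 22.4.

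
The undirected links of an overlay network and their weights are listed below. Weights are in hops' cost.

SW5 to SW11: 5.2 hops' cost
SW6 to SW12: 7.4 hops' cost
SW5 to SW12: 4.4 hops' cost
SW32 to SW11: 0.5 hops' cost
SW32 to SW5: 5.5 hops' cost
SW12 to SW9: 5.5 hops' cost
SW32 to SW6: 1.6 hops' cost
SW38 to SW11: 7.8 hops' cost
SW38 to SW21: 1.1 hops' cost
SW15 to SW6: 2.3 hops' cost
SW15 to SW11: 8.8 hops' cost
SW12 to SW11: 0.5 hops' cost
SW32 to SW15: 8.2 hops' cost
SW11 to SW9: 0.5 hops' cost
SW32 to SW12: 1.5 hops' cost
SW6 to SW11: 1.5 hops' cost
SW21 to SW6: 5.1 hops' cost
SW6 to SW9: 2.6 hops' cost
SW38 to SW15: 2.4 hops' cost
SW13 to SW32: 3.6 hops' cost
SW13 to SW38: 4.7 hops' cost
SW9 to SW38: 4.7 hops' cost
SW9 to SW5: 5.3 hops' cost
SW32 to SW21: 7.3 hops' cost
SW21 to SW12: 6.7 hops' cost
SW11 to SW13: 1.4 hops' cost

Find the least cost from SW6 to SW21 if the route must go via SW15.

5.8 hops' cost

Best SW6 to SW15: SW6–SW15 costing 2.3
Shortest SW15→SW21: SW15–SW38–SW21 = 3.5
Total via SW15: 2.3 + 3.5 = 5.8 hops' cost.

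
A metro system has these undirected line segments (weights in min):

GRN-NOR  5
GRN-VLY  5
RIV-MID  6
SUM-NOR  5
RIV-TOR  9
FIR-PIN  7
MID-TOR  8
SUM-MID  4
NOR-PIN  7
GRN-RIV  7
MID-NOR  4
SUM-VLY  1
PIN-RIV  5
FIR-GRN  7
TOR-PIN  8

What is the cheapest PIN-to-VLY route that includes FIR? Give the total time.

19 min

Shortest PIN→FIR: PIN → FIR = 7
Best FIR to VLY: FIR → GRN → VLY costing 12
Total via FIR: 7 + 12 = 19 min.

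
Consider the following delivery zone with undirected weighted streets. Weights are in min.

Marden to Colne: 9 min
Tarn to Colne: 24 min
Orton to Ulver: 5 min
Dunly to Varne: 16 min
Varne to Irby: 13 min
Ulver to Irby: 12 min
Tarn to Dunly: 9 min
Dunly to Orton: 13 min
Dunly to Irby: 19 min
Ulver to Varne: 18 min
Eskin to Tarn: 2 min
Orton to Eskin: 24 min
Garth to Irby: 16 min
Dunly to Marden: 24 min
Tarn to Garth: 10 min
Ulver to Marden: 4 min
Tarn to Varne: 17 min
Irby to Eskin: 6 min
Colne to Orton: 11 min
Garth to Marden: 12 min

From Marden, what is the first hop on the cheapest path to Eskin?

Ulver

Compare a few routes:
Marden–Ulver–Irby–Eskin: 4+12+6 = 22
Marden–Garth–Tarn–Eskin: 12+10+2 = 24
The minimum is 22 min via Marden–Ulver–Irby–Eskin.
So from Marden the first move is to Ulver.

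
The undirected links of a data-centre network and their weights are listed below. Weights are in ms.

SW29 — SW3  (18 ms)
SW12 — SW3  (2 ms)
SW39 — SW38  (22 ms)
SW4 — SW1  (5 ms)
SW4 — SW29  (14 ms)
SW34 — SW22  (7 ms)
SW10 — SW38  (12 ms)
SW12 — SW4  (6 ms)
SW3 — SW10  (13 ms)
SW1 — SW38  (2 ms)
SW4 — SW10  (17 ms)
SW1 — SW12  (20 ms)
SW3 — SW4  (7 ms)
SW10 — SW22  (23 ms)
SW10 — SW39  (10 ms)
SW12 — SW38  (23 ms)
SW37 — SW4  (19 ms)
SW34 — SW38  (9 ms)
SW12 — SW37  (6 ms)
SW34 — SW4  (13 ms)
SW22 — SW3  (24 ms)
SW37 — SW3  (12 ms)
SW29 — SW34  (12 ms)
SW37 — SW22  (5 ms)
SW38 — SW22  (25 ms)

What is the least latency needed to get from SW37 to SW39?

Enumerating some paths:
SW37 - SW3 - SW10 - SW39: 12+13+10 = 35
SW37 - SW12 - SW3 - SW10 - SW39: 6+2+13+10 = 31
Cheapest is SW37 - SW12 - SW3 - SW10 - SW39 at 31 ms.

31 ms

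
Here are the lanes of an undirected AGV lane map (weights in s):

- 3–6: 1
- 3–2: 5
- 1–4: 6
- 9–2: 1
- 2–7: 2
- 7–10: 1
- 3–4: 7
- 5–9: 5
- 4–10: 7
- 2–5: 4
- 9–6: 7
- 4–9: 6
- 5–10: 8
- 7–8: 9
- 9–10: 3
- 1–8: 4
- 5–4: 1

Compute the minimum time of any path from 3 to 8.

16 s

Shortest distances from 3:
3: 0
6: 1  (via 3)
2: 5  (via 3)
9: 6  (via 2)
4: 7  (via 3)
7: 7  (via 2)
5: 8  (via 4)
10: 8  (via 7)
1: 13  (via 4)
8: 16  (via 7)
Shortest route: 3–2–7–8 = 16 s.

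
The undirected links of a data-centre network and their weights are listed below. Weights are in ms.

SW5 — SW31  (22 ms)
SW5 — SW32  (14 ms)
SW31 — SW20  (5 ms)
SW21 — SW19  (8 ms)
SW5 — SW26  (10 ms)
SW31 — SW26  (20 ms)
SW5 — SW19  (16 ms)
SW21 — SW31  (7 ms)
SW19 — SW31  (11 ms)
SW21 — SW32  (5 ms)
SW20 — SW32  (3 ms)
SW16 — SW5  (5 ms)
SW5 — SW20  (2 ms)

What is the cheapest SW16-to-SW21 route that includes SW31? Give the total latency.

19 ms

Best SW16 to SW31: SW16 → SW5 → SW20 → SW31 costing 12
Best SW31 to SW21: SW31 → SW21 costing 7
Total via SW31: 12 + 7 = 19 ms.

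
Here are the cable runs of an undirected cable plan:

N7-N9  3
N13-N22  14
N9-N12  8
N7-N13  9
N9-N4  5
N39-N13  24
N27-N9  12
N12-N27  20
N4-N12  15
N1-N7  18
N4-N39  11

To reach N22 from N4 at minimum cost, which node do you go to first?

N9

Compare a few routes:
N4 - N9 - N7 - N13 - N22: 5+3+9+14 = 31
N4 - N12 - N9 - N7 - N13 - N22: 15+8+3+9+14 = 49
Cheapest is N4 - N9 - N7 - N13 - N22 at 31.
So from N4 the first move is to N9.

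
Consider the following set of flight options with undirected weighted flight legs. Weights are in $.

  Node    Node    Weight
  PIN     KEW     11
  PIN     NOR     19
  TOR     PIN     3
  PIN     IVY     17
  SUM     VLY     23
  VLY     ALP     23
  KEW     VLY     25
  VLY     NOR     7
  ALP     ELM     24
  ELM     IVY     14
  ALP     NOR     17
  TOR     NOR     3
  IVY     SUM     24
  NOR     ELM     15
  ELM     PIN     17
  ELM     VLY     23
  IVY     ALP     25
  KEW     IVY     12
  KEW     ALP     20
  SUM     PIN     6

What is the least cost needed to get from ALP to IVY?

$25

Shortest distances from ALP:
ALP: 0
NOR: 17  (via ALP)
TOR: 20  (via NOR)
KEW: 20  (via ALP)
PIN: 23  (via TOR)
VLY: 23  (via ALP)
ELM: 24  (via ALP)
IVY: 25  (via ALP)
Shortest route: ALP–IVY = $25.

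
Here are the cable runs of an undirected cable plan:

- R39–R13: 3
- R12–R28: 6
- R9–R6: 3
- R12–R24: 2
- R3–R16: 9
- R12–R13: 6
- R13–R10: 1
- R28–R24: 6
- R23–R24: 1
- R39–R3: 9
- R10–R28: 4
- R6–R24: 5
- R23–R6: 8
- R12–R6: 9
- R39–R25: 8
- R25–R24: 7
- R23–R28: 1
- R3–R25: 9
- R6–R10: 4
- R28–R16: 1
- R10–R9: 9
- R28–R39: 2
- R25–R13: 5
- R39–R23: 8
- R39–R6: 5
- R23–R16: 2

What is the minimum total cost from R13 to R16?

Settle nodes by increasing distance from R13:
R13: 0
R10: 1  (via R13)
R39: 3  (via R13)
R25: 5  (via R13)
R6: 5  (via R10)
R28: 5  (via R10)
R12: 6  (via R13)
R23: 6  (via R28)
R16: 6  (via R28)
Shortest route: R13 → R10 → R28 → R16 = 6.

6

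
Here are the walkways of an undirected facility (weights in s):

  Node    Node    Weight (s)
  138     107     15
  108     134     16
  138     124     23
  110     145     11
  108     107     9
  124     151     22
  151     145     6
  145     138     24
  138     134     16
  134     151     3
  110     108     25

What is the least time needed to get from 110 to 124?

Shortest distances from 110:
110: 0
145: 11  (via 110)
151: 17  (via 145)
134: 20  (via 151)
108: 25  (via 110)
107: 34  (via 108)
138: 35  (via 145)
124: 39  (via 151)
Shortest route: 110 → 145 → 151 → 124 = 39 s.

39 s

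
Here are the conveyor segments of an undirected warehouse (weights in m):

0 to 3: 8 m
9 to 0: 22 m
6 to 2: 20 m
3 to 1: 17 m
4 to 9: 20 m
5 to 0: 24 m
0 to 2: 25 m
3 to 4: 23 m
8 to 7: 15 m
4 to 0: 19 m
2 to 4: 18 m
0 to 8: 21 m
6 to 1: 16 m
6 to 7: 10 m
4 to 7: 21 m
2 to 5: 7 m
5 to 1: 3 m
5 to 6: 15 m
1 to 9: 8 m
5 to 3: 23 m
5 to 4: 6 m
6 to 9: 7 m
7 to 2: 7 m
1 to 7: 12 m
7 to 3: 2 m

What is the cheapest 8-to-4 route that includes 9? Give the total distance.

49 m

Best 8 to 9: 8 → 7 → 6 → 9 costing 32
Shortest 9→4: 9 → 1 → 5 → 4 = 17
Total via 9: 32 + 17 = 49 m.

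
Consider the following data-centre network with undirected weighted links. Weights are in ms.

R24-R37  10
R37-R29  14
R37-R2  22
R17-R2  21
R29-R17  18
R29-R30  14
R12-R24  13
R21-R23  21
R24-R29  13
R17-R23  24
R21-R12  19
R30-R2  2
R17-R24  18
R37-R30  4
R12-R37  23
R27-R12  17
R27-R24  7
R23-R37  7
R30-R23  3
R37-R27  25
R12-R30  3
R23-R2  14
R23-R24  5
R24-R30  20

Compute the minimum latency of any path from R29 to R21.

Settle nodes by increasing distance from R29:
R29: 0
R24: 13  (via R29)
R37: 14  (via R29)
R30: 14  (via R29)
R2: 16  (via R30)
R12: 17  (via R30)
R23: 17  (via R30)
R17: 18  (via R29)
R27: 20  (via R24)
R21: 36  (via R12)
Shortest route: R29 → R30 → R12 → R21 = 36 ms.

36 ms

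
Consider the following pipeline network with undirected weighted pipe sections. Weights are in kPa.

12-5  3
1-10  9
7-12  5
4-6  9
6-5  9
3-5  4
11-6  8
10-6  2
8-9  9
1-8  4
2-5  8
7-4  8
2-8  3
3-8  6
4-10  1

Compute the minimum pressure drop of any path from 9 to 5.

Candidate routes:
9 - 8 - 3 - 5: 9+6+4 = 19
9 - 8 - 2 - 5: 9+3+8 = 20
The minimum is 19 kPa via 9 - 8 - 3 - 5.

19 kPa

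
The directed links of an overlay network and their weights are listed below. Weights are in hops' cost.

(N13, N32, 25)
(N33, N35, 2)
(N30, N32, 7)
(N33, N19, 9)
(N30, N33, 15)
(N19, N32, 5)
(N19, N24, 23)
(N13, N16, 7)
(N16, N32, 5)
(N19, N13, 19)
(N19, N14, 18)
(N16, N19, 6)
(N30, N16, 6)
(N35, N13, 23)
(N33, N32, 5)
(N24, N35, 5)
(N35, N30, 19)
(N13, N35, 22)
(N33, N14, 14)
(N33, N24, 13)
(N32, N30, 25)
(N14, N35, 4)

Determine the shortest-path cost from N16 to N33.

45 hops' cost

Shortest distances from N16:
N16: 0
N32: 5  (via N16)
N19: 6  (via N16)
N14: 24  (via N19)
N13: 25  (via N19)
N35: 28  (via N14)
N24: 29  (via N19)
N30: 30  (via N32)
N33: 45  (via N30)
Shortest route: N16–N32–N30–N33 = 45 hops' cost.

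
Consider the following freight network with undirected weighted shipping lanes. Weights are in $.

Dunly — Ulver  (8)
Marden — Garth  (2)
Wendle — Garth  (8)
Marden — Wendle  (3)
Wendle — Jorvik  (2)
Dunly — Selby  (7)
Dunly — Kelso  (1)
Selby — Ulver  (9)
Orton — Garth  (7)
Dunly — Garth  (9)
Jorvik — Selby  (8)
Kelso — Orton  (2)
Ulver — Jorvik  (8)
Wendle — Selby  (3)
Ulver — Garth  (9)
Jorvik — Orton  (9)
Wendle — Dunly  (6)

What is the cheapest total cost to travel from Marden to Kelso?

$10

Shortest distances from Marden:
Marden: 0
Garth: 2  (via Marden)
Wendle: 3  (via Marden)
Jorvik: 5  (via Wendle)
Selby: 6  (via Wendle)
Orton: 9  (via Garth)
Dunly: 9  (via Wendle)
Kelso: 10  (via Dunly)
Shortest route: Marden–Wendle–Dunly–Kelso = $10.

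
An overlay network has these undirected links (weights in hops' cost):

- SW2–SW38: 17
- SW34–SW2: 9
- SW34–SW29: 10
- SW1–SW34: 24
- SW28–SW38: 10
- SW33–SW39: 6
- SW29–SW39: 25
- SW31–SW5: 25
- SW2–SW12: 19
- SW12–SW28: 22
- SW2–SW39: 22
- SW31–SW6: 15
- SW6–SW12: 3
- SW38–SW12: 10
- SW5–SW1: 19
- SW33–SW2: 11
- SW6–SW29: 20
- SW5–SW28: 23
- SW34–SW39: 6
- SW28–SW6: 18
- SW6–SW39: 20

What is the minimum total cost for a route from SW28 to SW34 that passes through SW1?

Best SW28 to SW1: SW28–SW5–SW1 costing 42
Shortest SW1→SW34: SW1–SW34 = 24
Total via SW1: 42 + 24 = 66 hops' cost.

66 hops' cost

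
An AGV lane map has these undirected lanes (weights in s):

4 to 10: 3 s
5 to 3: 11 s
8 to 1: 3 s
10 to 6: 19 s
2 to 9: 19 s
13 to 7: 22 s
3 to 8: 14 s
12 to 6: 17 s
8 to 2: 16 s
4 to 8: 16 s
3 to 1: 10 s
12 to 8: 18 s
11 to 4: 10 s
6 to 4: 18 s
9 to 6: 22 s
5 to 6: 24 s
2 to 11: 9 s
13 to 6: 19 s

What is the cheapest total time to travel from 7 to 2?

78 s

Enumerating some paths:
7–13–6–4–11–2: 22+19+18+10+9 = 78
7–13–6–9–2: 22+19+22+19 = 82
Cheapest is 7–13–6–4–11–2 at 78 s.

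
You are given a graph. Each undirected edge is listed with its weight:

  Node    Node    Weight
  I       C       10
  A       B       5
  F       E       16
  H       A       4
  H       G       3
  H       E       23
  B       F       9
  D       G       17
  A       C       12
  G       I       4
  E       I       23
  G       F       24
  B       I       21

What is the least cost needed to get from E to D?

43

Enumerating some paths:
E–I–G–D: 23+4+17 = 44
E–F–B–A–H–G–D: 16+9+5+4+3+17 = 54
E–H–G–D: 23+3+17 = 43
Cheapest is E–H–G–D at 43.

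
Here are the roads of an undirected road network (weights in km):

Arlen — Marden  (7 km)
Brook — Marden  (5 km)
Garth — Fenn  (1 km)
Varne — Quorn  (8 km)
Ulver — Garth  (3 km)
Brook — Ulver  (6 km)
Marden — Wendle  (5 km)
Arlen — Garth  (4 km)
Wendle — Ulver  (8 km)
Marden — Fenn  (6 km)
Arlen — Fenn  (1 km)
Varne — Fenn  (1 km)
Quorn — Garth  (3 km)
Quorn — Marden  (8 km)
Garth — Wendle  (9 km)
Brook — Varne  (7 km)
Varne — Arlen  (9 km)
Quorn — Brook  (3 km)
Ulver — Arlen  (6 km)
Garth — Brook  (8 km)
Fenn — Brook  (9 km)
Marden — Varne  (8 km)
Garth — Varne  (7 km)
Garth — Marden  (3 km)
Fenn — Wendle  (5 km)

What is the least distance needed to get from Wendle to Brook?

10 km

Enumerating some paths:
Wendle → Fenn → Garth → Quorn → Brook: 5+1+3+3 = 12
Wendle → Marden → Brook: 5+5 = 10
Cheapest is Wendle → Marden → Brook at 10 km.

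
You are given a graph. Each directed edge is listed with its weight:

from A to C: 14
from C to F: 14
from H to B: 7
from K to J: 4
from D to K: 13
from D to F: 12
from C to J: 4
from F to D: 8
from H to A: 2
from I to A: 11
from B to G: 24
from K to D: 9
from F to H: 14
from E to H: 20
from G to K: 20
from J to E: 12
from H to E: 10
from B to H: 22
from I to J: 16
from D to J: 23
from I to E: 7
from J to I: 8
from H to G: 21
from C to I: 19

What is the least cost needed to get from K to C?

Enumerating some paths:
K → J → I → E → H → A → C: 4+8+7+20+2+14 = 55
K → J → E → H → A → C: 4+12+20+2+14 = 52
K → J → I → A → C: 4+8+11+14 = 37
K → D → F → H → A → C: 9+12+14+2+14 = 51
Cheapest is K → J → I → A → C at 37.

37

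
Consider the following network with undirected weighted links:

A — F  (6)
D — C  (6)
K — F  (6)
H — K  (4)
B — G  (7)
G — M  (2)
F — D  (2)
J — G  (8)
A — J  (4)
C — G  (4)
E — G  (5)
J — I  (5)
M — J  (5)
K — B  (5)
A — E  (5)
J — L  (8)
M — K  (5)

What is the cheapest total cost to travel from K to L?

Shortest distances from K:
K: 0
H: 4  (via K)
B: 5  (via K)
M: 5  (via K)
F: 6  (via K)
G: 7  (via M)
D: 8  (via F)
J: 10  (via M)
C: 11  (via G)
A: 12  (via F)
E: 12  (via G)
I: 15  (via J)
L: 18  (via J)
Shortest route: K–M–J–L = 18.

18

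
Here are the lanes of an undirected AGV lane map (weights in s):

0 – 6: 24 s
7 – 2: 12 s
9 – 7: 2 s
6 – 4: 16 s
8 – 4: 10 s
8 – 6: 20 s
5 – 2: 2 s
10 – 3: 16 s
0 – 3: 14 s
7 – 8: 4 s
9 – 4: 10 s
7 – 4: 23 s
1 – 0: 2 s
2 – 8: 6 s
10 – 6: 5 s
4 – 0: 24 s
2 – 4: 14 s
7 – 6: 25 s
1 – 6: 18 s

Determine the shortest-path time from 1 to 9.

36 s

Running Dijkstra from 1:
1: 0
0: 2  (via 1)
3: 16  (via 0)
6: 18  (via 1)
10: 23  (via 6)
4: 26  (via 0)
8: 36  (via 4)
9: 36  (via 4)
Shortest route: 1 → 0 → 4 → 9 = 36 s.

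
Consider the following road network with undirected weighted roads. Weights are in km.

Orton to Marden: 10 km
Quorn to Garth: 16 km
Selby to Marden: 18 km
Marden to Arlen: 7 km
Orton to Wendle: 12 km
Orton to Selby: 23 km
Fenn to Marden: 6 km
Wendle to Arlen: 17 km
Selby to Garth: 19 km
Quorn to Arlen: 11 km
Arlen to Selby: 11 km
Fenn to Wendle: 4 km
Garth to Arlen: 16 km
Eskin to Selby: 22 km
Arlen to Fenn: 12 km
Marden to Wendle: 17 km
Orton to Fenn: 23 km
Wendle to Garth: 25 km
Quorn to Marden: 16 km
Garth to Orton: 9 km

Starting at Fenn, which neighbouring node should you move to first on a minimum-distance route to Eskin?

Candidate routes:
Fenn → Marden → Selby → Eskin: 6+18+22 = 46
Fenn → Wendle → Arlen → Selby → Eskin: 4+17+11+22 = 54
Fenn → Marden → Arlen → Selby → Eskin: 6+7+11+22 = 46
Fenn → Arlen → Selby → Eskin: 12+11+22 = 45
The minimum is 45 km via Fenn → Arlen → Selby → Eskin.
So from Fenn the first move is to Arlen.

Arlen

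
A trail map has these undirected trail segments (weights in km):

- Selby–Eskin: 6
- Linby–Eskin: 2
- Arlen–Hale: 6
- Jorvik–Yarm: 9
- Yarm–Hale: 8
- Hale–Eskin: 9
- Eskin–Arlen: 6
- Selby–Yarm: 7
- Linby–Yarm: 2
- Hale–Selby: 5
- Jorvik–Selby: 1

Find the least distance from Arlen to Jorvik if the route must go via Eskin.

Shortest Arlen→Eskin: Arlen → Eskin = 6
Shortest Eskin→Jorvik: Eskin → Selby → Jorvik = 7
Total via Eskin: 6 + 7 = 13 km.

13 km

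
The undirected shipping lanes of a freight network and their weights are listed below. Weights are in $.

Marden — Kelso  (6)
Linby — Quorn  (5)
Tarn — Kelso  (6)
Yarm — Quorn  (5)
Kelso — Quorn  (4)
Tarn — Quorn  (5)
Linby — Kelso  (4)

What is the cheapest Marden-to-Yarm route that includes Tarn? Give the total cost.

Shortest Marden→Tarn: Marden–Kelso–Tarn = 12
Best Tarn to Yarm: Tarn–Quorn–Yarm costing 10
Total via Tarn: 12 + 10 = $22.

$22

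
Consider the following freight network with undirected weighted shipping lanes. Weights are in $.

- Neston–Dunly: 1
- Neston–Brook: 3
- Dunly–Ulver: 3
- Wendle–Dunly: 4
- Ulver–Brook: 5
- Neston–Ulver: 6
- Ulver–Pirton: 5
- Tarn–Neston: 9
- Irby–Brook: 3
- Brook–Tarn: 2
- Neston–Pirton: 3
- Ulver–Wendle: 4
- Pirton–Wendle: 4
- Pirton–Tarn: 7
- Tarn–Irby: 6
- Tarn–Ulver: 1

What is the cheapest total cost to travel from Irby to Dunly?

$7

Enumerating some paths:
Irby - Brook - Neston - Dunly: 3+3+1 = 7
Irby - Brook - Tarn - Ulver - Dunly: 3+2+1+3 = 9
Irby - Tarn - Ulver - Dunly: 6+1+3 = 10
Cheapest is Irby - Brook - Neston - Dunly at $7.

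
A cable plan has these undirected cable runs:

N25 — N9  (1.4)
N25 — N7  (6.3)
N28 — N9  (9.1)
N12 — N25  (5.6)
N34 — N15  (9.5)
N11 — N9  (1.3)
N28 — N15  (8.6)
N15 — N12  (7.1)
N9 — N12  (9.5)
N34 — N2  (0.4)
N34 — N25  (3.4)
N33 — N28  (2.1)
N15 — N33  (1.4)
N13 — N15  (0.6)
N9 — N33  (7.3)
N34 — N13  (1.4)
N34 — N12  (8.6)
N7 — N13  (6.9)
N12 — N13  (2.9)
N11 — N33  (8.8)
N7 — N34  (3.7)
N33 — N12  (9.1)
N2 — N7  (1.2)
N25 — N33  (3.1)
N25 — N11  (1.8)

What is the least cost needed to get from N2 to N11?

5.6

Enumerating some paths:
N2 → N34 → N25 → N11: 0.4+3.4+1.8 = 5.6
N2 → N34 → N25 → N9 → N11: 0.4+3.4+1.4+1.3 = 6.5
N2 → N34 → N13 → N15 → N33 → N25 → N11: 0.4+1.4+0.6+1.4+3.1+1.8 = 8.7
Cheapest is N2 → N34 → N25 → N11 at 5.6.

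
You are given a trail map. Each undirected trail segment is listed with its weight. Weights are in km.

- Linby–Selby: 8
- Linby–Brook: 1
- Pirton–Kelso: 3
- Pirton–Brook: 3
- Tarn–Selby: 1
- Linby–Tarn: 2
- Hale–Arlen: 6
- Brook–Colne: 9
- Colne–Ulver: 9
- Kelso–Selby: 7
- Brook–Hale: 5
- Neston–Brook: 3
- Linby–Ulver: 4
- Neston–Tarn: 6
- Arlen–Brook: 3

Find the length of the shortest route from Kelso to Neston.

9 km

Shortest distances from Kelso:
Kelso: 0
Pirton: 3  (via Kelso)
Brook: 6  (via Pirton)
Selby: 7  (via Kelso)
Linby: 7  (via Brook)
Tarn: 8  (via Selby)
Arlen: 9  (via Brook)
Neston: 9  (via Brook)
Shortest route: Kelso–Pirton–Brook–Neston = 9 km.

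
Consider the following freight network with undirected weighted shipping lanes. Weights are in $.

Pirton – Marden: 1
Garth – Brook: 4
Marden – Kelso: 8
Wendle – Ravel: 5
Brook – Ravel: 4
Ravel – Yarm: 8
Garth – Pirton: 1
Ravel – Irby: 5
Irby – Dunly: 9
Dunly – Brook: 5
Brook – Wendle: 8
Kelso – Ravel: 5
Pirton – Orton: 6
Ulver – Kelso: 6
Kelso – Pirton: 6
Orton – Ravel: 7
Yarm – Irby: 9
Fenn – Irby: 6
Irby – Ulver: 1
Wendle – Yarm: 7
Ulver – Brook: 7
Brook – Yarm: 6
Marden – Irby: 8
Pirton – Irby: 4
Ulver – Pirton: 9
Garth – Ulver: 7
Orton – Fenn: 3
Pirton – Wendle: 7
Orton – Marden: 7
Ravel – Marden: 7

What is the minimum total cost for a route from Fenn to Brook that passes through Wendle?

Best Fenn to Wendle: Fenn–Orton–Ravel–Wendle costing 15
Best Wendle to Brook: Wendle–Brook costing 8
Total via Wendle: 15 + 8 = $23.

$23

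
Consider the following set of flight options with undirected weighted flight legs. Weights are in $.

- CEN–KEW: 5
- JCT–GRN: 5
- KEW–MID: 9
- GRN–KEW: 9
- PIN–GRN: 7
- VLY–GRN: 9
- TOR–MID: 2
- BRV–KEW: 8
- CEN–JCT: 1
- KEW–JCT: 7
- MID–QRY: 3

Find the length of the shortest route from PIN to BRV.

$24

Settle nodes by increasing distance from PIN:
PIN: 0
GRN: 7  (via PIN)
JCT: 12  (via GRN)
CEN: 13  (via JCT)
VLY: 16  (via GRN)
KEW: 16  (via GRN)
BRV: 24  (via KEW)
Shortest route: PIN → GRN → KEW → BRV = $24.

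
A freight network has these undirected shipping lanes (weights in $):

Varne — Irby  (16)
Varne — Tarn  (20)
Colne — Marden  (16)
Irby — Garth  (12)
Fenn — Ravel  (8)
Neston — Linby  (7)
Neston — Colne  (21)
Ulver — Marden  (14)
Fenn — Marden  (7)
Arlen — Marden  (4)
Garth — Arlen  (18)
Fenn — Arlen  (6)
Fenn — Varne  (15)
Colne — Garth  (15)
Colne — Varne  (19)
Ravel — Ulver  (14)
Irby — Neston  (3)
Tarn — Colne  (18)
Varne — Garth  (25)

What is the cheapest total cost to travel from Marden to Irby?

Compare a few routes:
Marden → Arlen → Garth → Irby: 4+18+12 = 34
Marden → Colne → Neston → Irby: 16+21+3 = 40
Marden → Fenn → Varne → Irby: 7+15+16 = 38
The minimum is $34 via Marden → Arlen → Garth → Irby.

$34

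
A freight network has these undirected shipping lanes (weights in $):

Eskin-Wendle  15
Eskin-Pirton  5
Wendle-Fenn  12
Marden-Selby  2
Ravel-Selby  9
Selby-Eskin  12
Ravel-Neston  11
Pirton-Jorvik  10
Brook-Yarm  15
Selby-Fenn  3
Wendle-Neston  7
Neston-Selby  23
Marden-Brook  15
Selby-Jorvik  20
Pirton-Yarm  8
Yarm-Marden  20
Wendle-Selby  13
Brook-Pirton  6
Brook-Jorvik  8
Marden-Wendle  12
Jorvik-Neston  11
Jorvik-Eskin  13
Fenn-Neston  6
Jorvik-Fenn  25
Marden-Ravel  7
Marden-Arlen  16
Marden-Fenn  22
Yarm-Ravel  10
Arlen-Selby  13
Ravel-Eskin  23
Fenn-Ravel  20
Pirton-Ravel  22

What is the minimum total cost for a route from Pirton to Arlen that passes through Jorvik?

$43

Shortest Pirton→Jorvik: Pirton → Jorvik = 10
Shortest Jorvik→Arlen: Jorvik → Selby → Arlen = 33
Total via Jorvik: 10 + 33 = $43.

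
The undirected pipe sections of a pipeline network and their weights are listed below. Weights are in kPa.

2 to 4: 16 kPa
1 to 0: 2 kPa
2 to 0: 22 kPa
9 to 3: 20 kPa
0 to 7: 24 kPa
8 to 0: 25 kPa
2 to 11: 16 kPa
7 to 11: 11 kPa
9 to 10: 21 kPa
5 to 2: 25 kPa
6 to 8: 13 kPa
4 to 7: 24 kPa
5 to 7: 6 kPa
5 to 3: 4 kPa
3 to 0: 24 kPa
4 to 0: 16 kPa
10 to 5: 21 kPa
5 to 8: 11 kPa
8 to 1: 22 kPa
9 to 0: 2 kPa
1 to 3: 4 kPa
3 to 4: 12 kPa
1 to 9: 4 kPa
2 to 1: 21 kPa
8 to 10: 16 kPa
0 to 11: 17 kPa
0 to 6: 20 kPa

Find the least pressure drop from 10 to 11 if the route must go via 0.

Best 10 to 0: 10–9–0 costing 23
Best 0 to 11: 0–11 costing 17
Total via 0: 23 + 17 = 40 kPa.

40 kPa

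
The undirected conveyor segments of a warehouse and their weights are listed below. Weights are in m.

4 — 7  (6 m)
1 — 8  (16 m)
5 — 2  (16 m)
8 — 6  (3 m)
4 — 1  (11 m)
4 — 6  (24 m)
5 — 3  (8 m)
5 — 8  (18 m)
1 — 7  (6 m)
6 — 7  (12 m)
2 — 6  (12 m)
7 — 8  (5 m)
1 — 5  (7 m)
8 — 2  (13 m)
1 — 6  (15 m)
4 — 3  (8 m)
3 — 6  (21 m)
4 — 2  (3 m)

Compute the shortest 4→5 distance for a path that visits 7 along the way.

19 m

Shortest 4→7: 4 → 7 = 6
Shortest 7→5: 7 → 1 → 5 = 13
Total via 7: 6 + 13 = 19 m.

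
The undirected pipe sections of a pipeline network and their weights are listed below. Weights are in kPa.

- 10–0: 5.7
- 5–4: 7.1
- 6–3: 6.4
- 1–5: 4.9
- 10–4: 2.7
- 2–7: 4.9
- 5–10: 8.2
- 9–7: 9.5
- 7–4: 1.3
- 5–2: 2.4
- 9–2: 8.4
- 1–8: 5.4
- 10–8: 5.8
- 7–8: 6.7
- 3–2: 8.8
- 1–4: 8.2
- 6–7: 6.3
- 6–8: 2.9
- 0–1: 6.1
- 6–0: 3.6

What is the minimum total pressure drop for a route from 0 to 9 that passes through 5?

21.8 kPa

Shortest 0→5: 0 → 1 → 5 = 11
Best 5 to 9: 5 → 2 → 9 costing 10.8
Total via 5: 11 + 10.8 = 21.8 kPa.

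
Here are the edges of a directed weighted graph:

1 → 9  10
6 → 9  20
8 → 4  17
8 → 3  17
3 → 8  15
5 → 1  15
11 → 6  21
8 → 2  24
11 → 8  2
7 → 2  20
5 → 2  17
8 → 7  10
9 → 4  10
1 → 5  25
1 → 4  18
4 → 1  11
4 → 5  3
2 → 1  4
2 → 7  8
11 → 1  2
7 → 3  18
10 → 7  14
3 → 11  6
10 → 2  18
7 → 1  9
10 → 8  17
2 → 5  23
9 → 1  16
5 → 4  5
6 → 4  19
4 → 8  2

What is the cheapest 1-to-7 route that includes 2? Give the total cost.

46

Best 1 to 2: 1–4–5–2 costing 38
Best 2 to 7: 2–7 costing 8
Total via 2: 38 + 8 = 46.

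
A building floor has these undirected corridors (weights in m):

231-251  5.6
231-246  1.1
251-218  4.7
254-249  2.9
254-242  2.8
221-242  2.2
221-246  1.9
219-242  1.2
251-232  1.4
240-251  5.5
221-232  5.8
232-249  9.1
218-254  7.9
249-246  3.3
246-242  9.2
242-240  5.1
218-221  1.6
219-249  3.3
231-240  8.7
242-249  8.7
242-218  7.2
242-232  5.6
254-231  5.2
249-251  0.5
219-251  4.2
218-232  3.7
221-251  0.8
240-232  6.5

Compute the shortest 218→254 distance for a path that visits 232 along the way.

8.5 m

Best 218 to 232: 218–232 costing 3.7
Shortest 232→254: 232–251–249–254 = 4.8
Total via 232: 3.7 + 4.8 = 8.5 m.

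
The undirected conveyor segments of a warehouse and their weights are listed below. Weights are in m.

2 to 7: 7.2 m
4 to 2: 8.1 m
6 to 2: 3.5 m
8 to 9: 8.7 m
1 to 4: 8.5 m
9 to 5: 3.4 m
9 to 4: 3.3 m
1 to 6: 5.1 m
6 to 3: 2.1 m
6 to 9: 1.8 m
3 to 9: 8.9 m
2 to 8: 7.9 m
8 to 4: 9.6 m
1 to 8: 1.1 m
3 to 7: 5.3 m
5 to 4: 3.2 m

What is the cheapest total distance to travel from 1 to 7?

Settle nodes by increasing distance from 1:
1: 0
8: 1.1  (via 1)
6: 5.1  (via 1)
9: 6.9  (via 6)
3: 7.2  (via 6)
4: 8.5  (via 1)
2: 8.6  (via 6)
5: 10.3  (via 9)
7: 12.5  (via 3)
Shortest route: 1–6–3–7 = 12.5 m.

12.5 m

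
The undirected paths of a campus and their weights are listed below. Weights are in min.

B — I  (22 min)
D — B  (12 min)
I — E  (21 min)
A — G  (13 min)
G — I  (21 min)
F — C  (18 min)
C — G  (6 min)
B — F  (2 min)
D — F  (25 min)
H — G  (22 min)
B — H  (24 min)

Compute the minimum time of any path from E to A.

55 min

Running Dijkstra from E:
E: 0
I: 21  (via E)
G: 42  (via I)
B: 43  (via I)
F: 45  (via B)
C: 48  (via G)
A: 55  (via G)
Shortest route: E → I → G → A = 55 min.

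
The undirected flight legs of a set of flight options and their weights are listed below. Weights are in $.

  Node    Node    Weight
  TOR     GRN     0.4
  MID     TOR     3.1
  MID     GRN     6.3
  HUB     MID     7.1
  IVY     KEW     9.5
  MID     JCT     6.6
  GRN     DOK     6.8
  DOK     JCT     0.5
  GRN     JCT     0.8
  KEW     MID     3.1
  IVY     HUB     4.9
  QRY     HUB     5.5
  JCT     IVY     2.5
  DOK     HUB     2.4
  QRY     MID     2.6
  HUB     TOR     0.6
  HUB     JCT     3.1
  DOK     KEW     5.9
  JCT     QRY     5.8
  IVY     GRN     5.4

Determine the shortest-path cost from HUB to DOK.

Enumerating some paths:
HUB → DOK: 2.4 = 2.4
HUB → TOR → GRN → JCT → DOK: 0.6+0.4+0.8+0.5 = 2.3
The minimum is $2.3 via HUB → TOR → GRN → JCT → DOK.

$2.3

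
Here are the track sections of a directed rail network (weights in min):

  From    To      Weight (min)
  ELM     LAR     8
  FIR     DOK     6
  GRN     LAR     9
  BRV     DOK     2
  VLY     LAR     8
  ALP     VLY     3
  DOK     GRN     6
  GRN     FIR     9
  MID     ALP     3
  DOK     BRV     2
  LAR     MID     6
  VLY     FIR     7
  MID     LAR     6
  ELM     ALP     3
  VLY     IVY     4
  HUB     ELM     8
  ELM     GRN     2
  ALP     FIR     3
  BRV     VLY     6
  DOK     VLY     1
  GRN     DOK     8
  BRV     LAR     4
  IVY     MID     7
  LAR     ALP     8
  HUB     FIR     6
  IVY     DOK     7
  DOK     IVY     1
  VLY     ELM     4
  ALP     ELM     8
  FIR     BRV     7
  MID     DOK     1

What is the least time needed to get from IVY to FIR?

13 min

Compare a few routes:
IVY → MID → DOK → VLY → FIR: 7+1+1+7 = 16
IVY → DOK → VLY → ELM → ALP → FIR: 7+1+4+3+3 = 18
IVY → MID → ALP → FIR: 7+3+3 = 13
IVY → DOK → VLY → FIR: 7+1+7 = 15
The minimum is 13 min via IVY → MID → ALP → FIR.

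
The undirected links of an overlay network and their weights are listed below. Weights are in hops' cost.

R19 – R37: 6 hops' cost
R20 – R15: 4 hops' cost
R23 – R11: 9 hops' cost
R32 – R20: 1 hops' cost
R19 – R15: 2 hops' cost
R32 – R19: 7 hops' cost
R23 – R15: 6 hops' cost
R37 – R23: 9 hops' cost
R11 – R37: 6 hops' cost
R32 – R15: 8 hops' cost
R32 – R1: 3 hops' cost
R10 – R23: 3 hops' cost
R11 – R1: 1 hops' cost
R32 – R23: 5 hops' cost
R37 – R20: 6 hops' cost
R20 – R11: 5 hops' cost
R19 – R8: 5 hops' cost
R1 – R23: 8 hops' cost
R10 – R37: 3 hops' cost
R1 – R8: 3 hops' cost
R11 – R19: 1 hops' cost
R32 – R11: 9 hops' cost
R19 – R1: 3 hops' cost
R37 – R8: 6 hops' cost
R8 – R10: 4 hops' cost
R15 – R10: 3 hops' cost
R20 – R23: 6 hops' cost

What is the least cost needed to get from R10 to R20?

Candidate routes:
R10 - R23 - R32 - R20: 3+5+1 = 9
R10 - R15 - R20: 3+4 = 7
The minimum is 7 hops' cost via R10 - R15 - R20.

7 hops' cost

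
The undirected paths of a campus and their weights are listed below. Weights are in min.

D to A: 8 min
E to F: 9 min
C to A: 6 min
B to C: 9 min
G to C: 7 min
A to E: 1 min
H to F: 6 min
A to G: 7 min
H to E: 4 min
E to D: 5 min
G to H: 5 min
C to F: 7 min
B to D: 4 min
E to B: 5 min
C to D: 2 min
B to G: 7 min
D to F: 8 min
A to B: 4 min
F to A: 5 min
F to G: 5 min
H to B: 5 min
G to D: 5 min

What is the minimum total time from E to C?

Running Dijkstra from E:
E: 0
A: 1  (via E)
H: 4  (via E)
B: 5  (via E)
D: 5  (via E)
F: 6  (via A)
C: 7  (via A)
Shortest route: E → A → C = 7 min.

7 min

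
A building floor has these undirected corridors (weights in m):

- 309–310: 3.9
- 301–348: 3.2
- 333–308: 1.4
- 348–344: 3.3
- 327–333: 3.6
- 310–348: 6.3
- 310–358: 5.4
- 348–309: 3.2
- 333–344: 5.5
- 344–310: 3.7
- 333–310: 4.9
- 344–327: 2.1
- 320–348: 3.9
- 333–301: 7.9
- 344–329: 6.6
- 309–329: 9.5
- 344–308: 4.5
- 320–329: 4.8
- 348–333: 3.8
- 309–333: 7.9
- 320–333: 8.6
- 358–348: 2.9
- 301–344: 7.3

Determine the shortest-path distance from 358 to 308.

Enumerating some paths:
358 → 348 → 333 → 308: 2.9+3.8+1.4 = 8.1
358 → 348 → 344 → 308: 2.9+3.3+4.5 = 10.7
The minimum is 8.1 m via 358 → 348 → 333 → 308.

8.1 m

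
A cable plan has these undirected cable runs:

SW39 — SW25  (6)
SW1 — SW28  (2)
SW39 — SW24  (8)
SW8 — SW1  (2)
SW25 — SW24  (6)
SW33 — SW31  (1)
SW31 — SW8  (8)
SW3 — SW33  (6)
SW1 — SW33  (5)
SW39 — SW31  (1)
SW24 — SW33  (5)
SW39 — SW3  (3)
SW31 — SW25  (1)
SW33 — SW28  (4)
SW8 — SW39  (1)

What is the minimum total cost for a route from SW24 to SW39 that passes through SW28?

Shortest SW24→SW28: SW24 → SW33 → SW28 = 9
Best SW28 to SW39: SW28 → SW1 → SW8 → SW39 costing 5
Total via SW28: 9 + 5 = 14.

14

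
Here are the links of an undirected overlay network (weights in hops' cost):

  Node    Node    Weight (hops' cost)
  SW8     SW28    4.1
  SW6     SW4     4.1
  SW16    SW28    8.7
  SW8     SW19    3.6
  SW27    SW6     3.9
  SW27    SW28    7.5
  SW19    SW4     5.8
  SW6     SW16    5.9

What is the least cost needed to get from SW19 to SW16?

Shortest distances from SW19:
SW19: 0
SW8: 3.6  (via SW19)
SW4: 5.8  (via SW19)
SW28: 7.7  (via SW8)
SW6: 9.9  (via SW4)
SW27: 13.8  (via SW6)
SW16: 15.8  (via SW6)
Shortest route: SW19 → SW4 → SW6 → SW16 = 15.8 hops' cost.

15.8 hops' cost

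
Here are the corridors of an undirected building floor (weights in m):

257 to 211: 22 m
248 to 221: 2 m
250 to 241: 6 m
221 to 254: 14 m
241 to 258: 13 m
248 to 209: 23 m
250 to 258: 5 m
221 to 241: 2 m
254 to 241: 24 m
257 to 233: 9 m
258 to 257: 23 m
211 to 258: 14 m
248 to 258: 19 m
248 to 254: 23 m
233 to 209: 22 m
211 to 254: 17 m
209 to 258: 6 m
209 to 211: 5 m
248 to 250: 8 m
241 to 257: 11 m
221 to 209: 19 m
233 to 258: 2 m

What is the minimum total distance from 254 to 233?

Running Dijkstra from 254:
254: 0
221: 14  (via 254)
248: 16  (via 221)
241: 16  (via 221)
211: 17  (via 254)
250: 22  (via 241)
209: 22  (via 211)
258: 27  (via 250)
257: 27  (via 241)
233: 29  (via 258)
Shortest route: 254 → 221 → 241 → 250 → 258 → 233 = 29 m.

29 m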